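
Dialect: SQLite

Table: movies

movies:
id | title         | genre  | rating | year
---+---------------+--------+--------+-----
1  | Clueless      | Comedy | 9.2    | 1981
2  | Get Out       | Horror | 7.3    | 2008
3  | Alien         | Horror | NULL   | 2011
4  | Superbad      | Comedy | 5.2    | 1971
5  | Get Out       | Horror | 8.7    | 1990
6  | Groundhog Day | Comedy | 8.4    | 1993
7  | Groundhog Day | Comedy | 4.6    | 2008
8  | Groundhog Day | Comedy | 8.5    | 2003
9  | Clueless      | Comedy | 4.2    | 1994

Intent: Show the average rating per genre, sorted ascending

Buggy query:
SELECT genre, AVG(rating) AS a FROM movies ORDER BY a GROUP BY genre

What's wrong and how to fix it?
Bug: ORDER BY appears before GROUP BY; SQL clause order requires GROUP BY first

Fix: Move ORDER BY to the end, after GROUP BY

Corrected query:
SELECT genre, AVG(rating) AS a FROM movies GROUP BY genre ORDER BY a

Result:
genre  | a       
-------+---------
Comedy | 6.683333
Horror | 8       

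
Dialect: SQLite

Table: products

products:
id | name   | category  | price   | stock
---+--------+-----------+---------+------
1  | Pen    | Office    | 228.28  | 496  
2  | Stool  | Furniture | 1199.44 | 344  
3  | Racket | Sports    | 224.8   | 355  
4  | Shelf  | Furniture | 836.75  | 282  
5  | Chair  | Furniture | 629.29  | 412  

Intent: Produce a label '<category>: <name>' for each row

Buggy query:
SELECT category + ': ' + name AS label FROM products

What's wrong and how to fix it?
Bug: '+' is numeric addition; on text columns SQLite converts them to 0 instead of concatenating

Fix: Replace + with || to concatenate text

Corrected query:
SELECT category || ': ' || name AS label FROM products

Result:
label           
----------------
Office: Pen     
Furniture: Stool
Sports: Racket  
Furniture: Shelf
Furniture: Chair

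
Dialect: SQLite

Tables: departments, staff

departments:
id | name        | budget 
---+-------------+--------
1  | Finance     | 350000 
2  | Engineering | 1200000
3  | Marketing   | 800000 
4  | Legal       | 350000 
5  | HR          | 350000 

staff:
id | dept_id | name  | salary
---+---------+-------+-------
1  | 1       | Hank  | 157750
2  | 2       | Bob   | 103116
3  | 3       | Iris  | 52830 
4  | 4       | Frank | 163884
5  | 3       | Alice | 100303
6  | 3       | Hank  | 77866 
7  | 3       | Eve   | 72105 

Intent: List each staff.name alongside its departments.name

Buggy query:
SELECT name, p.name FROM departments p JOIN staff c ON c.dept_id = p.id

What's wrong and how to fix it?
Bug: Both tables have a 'name' column; the unqualified reference is ambiguous

Fix: Prefix ambiguous columns with the table alias

Corrected query:
SELECT c.name, p.name FROM departments p JOIN staff c ON c.dept_id = p.id

Result:
name  | name       
------+------------
Hank  | Finance    
Bob   | Engineering
Iris  | Marketing  
Frank | Legal      
Alice | Marketing  
Hank  | Marketing  
Eve   | Marketing  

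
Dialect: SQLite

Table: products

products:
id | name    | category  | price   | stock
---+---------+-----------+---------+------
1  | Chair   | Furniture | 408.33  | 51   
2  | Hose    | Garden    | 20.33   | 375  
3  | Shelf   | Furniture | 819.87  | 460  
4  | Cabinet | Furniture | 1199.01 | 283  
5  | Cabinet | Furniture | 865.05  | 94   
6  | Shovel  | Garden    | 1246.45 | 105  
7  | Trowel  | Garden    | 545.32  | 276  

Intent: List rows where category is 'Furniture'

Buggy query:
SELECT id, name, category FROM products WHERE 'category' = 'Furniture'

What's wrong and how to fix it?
Bug: 'category' in single quotes is a string literal, not the column; the comparison is literal-vs-literal and never true

Fix: Reference the column as category without single quotes

Corrected query:
SELECT id, name, category FROM products WHERE category = 'Furniture'

Result:
id | name    | category 
---+---------+----------
1  | Chair   | Furniture
3  | Shelf   | Furniture
4  | Cabinet | Furniture
5  | Cabinet | Furniture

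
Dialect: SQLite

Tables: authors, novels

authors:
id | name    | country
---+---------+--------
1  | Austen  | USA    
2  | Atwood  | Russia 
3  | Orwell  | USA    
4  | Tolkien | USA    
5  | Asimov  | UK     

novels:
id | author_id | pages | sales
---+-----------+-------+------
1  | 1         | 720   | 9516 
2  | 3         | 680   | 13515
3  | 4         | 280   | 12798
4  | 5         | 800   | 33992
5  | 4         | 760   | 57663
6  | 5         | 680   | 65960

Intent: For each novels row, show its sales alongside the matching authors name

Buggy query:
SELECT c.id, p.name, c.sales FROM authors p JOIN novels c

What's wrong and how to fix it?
Bug: Missing join condition: each novels row is matched to all authors rows instead of just its own

Fix: Specify the join condition linking the foreign key to the parent id

Corrected query:
SELECT c.id, p.name, c.sales FROM authors p JOIN novels c ON c.author_id = p.id

Result:
id | name    | sales
---+---------+------
1  | Austen  | 9516 
2  | Orwell  | 13515
3  | Tolkien | 12798
4  | Asimov  | 33992
5  | Tolkien | 57663
6  | Asimov  | 65960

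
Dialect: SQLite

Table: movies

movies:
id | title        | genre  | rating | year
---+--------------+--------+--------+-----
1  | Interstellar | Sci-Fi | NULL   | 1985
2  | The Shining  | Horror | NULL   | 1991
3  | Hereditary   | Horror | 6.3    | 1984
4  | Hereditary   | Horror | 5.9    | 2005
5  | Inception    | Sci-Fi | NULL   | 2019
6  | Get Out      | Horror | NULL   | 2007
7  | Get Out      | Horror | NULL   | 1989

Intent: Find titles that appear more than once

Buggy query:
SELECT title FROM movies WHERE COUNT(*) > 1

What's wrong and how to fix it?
Bug: COUNT(*) is an aggregate and cannot be used in WHERE

Fix: GROUP BY title, then filter groups with HAVING COUNT(*) > 1

Corrected query:
SELECT title FROM movies GROUP BY title HAVING COUNT(*) > 1

Result:
title     
----------
Get Out   
Hereditary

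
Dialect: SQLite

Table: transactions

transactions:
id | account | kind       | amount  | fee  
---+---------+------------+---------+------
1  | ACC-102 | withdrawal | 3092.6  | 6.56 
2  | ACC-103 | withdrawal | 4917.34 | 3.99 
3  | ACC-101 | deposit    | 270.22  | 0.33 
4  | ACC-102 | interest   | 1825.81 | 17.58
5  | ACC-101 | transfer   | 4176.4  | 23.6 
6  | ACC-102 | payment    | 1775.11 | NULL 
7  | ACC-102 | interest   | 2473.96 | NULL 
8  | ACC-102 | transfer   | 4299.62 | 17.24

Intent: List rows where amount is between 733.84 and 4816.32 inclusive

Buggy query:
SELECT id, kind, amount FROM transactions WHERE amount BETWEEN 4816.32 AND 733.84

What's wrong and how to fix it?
Bug: BETWEEN expects the lower bound first; with 4816.32 AND 733.84 the range is empty

Fix: Write BETWEEN 733.84 AND 4816.32

Corrected query:
SELECT id, kind, amount FROM transactions WHERE amount BETWEEN 733.84 AND 4816.32

Result:
id | kind       | amount 
---+------------+--------
1  | withdrawal | 3092.6 
4  | interest   | 1825.81
5  | transfer   | 4176.4 
6  | payment    | 1775.11
7  | interest   | 2473.96
8  | transfer   | 4299.62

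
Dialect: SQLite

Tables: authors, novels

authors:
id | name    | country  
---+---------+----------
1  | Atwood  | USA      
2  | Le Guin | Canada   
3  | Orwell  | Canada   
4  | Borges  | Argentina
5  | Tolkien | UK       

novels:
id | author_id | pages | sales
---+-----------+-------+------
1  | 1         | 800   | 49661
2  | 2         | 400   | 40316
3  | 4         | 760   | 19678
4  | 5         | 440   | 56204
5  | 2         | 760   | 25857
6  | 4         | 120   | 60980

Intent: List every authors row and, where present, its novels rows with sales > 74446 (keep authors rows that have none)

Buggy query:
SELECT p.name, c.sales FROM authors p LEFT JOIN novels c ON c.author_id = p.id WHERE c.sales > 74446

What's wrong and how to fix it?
Bug: Filtering c.sales in WHERE discards the NULL rows produced by LEFT JOIN, turning it into an inner join

Fix: Move the right-table condition into the ON clause so unmatched parents are kept

Corrected query:
SELECT p.name, c.sales FROM authors p LEFT JOIN novels c ON c.author_id = p.id AND c.sales > 74446

Result:
name    | sales
--------+------
Atwood  | NULL 
Le Guin | NULL 
Orwell  | NULL 
Borges  | NULL 
Tolkien | NULL 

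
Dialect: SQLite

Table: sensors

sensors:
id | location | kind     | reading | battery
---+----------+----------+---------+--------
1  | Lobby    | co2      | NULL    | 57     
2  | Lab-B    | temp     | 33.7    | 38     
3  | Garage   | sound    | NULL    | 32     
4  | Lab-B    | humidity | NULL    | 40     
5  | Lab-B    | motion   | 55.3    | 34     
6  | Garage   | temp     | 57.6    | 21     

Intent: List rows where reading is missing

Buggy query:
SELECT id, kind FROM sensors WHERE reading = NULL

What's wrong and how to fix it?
Bug: '= NULL' is always unknown in SQL three-valued logic, so no rows match

Fix: Use IS NULL to test for NULL

Corrected query:
SELECT id, kind FROM sensors WHERE reading IS NULL

Result:
id | kind    
---+---------
1  | co2     
3  | sound   
4  | humidity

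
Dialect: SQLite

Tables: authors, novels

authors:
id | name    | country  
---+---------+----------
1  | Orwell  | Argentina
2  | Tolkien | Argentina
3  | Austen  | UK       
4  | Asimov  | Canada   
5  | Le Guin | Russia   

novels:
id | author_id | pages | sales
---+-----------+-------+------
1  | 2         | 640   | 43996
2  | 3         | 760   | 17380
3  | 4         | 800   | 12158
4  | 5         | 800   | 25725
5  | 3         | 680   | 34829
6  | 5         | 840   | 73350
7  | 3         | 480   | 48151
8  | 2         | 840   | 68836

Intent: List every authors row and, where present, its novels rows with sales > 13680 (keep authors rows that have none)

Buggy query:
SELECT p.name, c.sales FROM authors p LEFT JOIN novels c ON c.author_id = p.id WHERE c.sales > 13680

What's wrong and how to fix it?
Bug: A WHERE condition on the right-hand table after LEFT JOIN drops unmatched parents

Fix: Move the right-table condition into the ON clause so unmatched parents are kept

Corrected query:
SELECT p.name, c.sales FROM authors p LEFT JOIN novels c ON c.author_id = p.id AND c.sales > 13680

Result:
name    | sales
--------+------
Orwell  | NULL 
Tolkien | 43996
Tolkien | 68836
Austen  | 17380
Austen  | 34829
Austen  | 48151
Asimov  | NULL 
Le Guin | 25725
Le Guin | 73350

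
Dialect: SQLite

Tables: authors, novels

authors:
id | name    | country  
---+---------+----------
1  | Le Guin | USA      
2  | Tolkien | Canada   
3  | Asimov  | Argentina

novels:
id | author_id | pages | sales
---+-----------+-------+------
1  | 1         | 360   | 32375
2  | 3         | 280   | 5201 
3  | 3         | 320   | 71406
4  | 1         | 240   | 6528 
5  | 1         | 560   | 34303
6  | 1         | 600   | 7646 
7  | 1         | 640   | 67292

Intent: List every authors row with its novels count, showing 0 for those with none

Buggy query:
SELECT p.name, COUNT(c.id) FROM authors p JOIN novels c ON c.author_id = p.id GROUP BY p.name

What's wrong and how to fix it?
Bug: INNER JOIN drops authors rows that have no matching novels rows

Fix: Switch to LEFT JOIN to retain unmatched parent rows

Corrected query:
SELECT p.name, COUNT(c.id) FROM authors p LEFT JOIN novels c ON c.author_id = p.id GROUP BY p.name

Result:
name    | COUNT(c.id)
--------+------------
Asimov  | 2          
Le Guin | 5          
Tolkien | 0          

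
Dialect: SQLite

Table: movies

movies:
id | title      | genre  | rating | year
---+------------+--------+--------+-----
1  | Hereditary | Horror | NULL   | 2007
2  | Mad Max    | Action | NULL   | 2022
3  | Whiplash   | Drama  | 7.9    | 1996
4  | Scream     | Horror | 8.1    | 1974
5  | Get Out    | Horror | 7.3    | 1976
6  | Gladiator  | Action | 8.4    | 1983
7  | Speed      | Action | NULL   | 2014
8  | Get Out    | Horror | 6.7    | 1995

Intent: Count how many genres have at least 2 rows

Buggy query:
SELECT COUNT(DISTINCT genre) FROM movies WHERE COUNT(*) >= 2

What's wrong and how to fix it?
Bug: COUNT(*) cannot appear in WHERE; the per-group count doesn't exist yet

Fix: Group first with HAVING COUNT(*) >= 2, then COUNT the resulting groups

Corrected query:
SELECT COUNT(*) FROM (SELECT genre FROM movies GROUP BY genre HAVING COUNT(*) >= 2)

Result:
COUNT(*)
--------
2       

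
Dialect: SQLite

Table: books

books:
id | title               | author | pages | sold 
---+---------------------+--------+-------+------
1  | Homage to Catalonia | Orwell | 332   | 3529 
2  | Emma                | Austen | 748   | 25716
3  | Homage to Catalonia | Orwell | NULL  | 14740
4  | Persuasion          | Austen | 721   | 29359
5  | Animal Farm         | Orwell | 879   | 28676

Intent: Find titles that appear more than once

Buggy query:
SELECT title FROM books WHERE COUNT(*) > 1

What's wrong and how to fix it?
Bug: WHERE can't reference COUNT(*); aggregates are computed after WHERE

Fix: Group first, then use HAVING for the count condition

Corrected query:
SELECT title FROM books GROUP BY title HAVING COUNT(*) > 1

Result:
title              
-------------------
Homage to Catalonia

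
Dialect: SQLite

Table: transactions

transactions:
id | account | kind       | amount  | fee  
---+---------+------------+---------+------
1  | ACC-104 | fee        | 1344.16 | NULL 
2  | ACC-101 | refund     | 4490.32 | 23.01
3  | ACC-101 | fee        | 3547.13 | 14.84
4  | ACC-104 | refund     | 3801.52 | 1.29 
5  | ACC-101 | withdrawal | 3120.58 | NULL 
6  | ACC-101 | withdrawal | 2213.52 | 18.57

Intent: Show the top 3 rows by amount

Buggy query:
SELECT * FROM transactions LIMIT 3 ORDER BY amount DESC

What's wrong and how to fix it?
Bug: LIMIT must come after ORDER BY

Fix: Sort with ORDER BY, then apply LIMIT

Corrected query:
SELECT * FROM transactions ORDER BY amount DESC LIMIT 3

Result:
id | account | kind   | amount  | fee  
---+---------+--------+---------+------
2  | ACC-101 | refund | 4490.32 | 23.01
4  | ACC-104 | refund | 3801.52 | 1.29 
3  | ACC-101 | fee    | 3547.13 | 14.84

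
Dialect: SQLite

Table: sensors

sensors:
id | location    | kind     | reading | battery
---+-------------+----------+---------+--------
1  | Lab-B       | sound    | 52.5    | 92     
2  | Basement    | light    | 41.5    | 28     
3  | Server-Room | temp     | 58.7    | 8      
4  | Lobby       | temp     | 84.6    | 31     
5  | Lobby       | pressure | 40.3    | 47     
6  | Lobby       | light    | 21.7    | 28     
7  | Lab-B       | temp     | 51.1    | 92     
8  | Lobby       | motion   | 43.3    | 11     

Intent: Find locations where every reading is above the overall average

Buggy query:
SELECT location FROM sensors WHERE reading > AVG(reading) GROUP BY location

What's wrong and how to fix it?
Bug: WHERE evaluates per row before aggregation, so AVG() is unavailable

Fix: Use a subquery for AVG and a HAVING MIN(...) filter so the condition holds for every row in the group

Corrected query:
SELECT location FROM sensors GROUP BY location HAVING MIN(reading) > (SELECT AVG(reading) FROM sensors)

Result:
location   
-----------
Lab-B      
Server-Room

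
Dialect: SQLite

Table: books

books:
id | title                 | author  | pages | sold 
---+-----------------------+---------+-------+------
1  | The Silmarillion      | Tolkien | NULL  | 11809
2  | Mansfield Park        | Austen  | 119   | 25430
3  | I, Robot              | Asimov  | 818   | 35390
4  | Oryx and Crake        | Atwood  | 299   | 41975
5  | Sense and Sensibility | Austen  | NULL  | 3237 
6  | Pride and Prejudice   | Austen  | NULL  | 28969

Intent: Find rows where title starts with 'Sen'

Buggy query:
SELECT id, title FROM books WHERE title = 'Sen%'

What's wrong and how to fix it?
Bug: '=' compares the literal string including the % character; pattern matching needs LIKE

Fix: Use LIKE for wildcard pattern matching

Corrected query:
SELECT id, title FROM books WHERE title LIKE 'Sen%'

Result:
id | title                
---+----------------------
5  | Sense and Sensibility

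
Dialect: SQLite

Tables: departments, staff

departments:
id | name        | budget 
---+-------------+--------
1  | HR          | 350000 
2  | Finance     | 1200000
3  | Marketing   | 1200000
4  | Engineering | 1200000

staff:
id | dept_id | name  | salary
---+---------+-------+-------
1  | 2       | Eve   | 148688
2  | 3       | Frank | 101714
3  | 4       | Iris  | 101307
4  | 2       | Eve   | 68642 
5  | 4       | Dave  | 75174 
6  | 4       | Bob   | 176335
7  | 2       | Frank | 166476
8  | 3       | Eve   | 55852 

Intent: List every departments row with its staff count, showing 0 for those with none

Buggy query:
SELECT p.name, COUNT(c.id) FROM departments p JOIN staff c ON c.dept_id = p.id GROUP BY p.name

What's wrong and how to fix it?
Bug: INNER JOIN drops departments rows that have no matching staff rows

Fix: Use LEFT JOIN so parents without children still appear (COUNT(c.id) gives 0)

Corrected query:
SELECT p.name, COUNT(c.id) FROM departments p LEFT JOIN staff c ON c.dept_id = p.id GROUP BY p.name

Result:
name        | COUNT(c.id)
------------+------------
Engineering | 3          
Finance     | 3          
HR          | 0          
Marketing   | 2          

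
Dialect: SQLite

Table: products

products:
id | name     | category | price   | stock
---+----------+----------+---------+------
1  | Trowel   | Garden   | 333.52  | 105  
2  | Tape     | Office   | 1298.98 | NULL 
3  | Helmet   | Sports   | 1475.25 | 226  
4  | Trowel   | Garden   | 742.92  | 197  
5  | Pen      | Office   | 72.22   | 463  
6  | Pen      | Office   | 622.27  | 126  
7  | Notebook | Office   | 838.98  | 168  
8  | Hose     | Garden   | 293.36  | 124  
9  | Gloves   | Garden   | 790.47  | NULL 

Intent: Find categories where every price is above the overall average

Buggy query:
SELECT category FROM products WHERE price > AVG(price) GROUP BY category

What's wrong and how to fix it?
Bug: WHERE evaluates per row before aggregation, so AVG() is unavailable

Fix: Compute the overall average in a scalar subquery and compare each group's MIN against it in HAVING

Corrected query:
SELECT category FROM products GROUP BY category HAVING MIN(price) > (SELECT AVG(price) FROM products)

Result:
category
--------
Sports  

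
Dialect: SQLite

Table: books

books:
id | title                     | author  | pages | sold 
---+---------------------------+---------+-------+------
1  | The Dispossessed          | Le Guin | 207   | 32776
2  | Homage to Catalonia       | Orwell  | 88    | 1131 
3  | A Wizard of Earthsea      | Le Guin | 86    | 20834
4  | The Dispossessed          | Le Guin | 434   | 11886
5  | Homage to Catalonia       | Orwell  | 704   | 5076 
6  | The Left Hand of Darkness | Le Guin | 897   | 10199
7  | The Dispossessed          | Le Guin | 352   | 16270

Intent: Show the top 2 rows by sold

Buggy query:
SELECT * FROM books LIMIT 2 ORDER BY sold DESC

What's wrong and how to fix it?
Bug: LIMIT must come after ORDER BY

Fix: Sort with ORDER BY, then apply LIMIT

Corrected query:
SELECT * FROM books ORDER BY sold DESC LIMIT 2

Result:
id | title                | author  | pages | sold 
---+----------------------+---------+-------+------
1  | The Dispossessed     | Le Guin | 207   | 32776
3  | A Wizard of Earthsea | Le Guin | 86    | 20834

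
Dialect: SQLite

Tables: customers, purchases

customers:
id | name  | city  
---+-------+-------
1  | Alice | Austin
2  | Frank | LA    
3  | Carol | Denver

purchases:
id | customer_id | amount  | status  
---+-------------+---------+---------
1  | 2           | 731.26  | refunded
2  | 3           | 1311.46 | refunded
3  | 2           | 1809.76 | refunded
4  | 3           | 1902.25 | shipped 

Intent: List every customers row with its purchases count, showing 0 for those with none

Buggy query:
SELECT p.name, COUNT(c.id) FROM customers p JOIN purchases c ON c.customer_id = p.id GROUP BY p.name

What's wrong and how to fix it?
Bug: An inner join excludes parents with zero children

Fix: Use LEFT JOIN so parents without children still appear (COUNT(c.id) gives 0)

Corrected query:
SELECT p.name, COUNT(c.id) FROM customers p LEFT JOIN purchases c ON c.customer_id = p.id GROUP BY p.name

Result:
name  | COUNT(c.id)
------+------------
Alice | 0          
Carol | 2          
Frank | 2          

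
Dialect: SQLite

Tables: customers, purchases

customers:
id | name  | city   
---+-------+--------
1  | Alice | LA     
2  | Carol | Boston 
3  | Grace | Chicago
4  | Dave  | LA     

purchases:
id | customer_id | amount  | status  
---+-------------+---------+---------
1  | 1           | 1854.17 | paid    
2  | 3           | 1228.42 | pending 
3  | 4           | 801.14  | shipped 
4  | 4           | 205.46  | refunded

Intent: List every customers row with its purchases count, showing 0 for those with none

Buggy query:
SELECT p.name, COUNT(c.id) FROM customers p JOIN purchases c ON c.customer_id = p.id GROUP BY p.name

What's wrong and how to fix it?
Bug: INNER JOIN drops customers rows that have no matching purchases rows

Fix: Use LEFT JOIN so parents without children still appear (COUNT(c.id) gives 0)

Corrected query:
SELECT p.name, COUNT(c.id) FROM customers p LEFT JOIN purchases c ON c.customer_id = p.id GROUP BY p.name

Result:
name  | COUNT(c.id)
------+------------
Alice | 1          
Carol | 0          
Dave  | 2          
Grace | 1          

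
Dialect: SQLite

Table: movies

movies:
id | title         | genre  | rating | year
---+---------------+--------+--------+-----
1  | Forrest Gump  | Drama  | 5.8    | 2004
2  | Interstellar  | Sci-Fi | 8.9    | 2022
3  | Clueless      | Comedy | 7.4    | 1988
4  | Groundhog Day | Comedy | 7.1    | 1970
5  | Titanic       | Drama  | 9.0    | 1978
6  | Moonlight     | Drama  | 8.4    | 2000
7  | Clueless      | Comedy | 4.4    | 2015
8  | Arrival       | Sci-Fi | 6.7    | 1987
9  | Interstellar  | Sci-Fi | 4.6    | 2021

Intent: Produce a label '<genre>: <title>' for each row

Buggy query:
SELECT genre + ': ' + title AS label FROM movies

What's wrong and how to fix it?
Bug: SQLite uses || for string concatenation; + coerces text to numbers (yielding 0)

Fix: Use the || operator for string concatenation

Corrected query:
SELECT genre || ': ' || title AS label FROM movies

Result:
label                
---------------------
Drama: Forrest Gump  
Sci-Fi: Interstellar 
Comedy: Clueless     
Comedy: Groundhog Day
Drama: Titanic       
Drama: Moonlight     
Comedy: Clueless     
Sci-Fi: Arrival      
Sci-Fi: Interstellar 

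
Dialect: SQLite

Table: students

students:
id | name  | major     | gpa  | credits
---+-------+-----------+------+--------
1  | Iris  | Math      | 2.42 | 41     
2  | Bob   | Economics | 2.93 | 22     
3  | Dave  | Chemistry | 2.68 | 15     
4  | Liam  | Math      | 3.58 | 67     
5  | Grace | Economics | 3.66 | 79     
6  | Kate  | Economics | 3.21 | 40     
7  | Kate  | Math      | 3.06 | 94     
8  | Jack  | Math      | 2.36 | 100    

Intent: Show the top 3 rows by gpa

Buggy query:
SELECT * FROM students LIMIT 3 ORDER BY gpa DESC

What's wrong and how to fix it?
Bug: ORDER BY cannot follow LIMIT; LIMIT is the final clause

Fix: Swap the clauses: ORDER BY first, then LIMIT

Corrected query:
SELECT * FROM students ORDER BY gpa DESC LIMIT 3

Result:
id | name  | major     | gpa  | credits
---+-------+-----------+------+--------
5  | Grace | Economics | 3.66 | 79     
4  | Liam  | Math      | 3.58 | 67     
6  | Kate  | Economics | 3.21 | 40     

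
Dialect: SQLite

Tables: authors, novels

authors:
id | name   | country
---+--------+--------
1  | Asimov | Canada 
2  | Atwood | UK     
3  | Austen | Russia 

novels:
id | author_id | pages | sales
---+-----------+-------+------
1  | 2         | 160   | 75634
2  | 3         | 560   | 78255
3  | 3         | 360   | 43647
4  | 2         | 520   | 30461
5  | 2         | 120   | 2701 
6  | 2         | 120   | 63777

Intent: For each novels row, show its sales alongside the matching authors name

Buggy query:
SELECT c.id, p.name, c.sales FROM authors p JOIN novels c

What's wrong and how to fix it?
Bug: JOIN with no ON clause produces a cartesian product; every novels row pairs with every authors row

Fix: Specify the join condition linking the foreign key to the parent id

Corrected query:
SELECT c.id, p.name, c.sales FROM authors p JOIN novels c ON c.author_id = p.id

Result:
id | name   | sales
---+--------+------
1  | Atwood | 75634
2  | Austen | 78255
3  | Austen | 43647
4  | Atwood | 30461
5  | Atwood | 2701 
6  | Atwood | 63777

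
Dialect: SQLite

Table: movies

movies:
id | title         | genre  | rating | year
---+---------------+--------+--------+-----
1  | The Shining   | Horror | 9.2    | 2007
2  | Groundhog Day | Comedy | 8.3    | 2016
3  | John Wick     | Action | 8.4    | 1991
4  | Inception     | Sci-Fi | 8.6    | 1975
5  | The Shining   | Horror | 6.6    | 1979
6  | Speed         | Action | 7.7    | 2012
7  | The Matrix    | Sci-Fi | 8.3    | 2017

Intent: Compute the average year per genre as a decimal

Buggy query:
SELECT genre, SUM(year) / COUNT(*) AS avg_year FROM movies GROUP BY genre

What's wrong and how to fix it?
Bug: SUM(year) and COUNT(*) are both integers; the division truncates the fractional part

Fix: Cast one side to REAL so the division keeps the fractional part

Corrected query:
SELECT genre, SUM(year) * 1.0 / COUNT(*) AS avg_year FROM movies GROUP BY genre

Result:
genre  | avg_year
-------+---------
Action | 2001.5  
Comedy | 2016    
Horror | 1993    
Sci-Fi | 1996    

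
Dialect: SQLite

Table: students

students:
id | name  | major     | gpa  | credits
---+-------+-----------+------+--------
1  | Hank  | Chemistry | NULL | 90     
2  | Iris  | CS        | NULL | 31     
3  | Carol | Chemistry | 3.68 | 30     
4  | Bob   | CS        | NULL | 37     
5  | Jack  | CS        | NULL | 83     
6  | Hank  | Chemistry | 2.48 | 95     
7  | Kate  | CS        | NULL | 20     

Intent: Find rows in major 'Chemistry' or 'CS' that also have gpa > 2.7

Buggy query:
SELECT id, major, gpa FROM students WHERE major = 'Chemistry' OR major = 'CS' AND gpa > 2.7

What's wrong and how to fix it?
Bug: Without parentheses, AND is evaluated before OR, so the gpa filter only applies to the 'CS' branch

Fix: Group the OR with parentheses (or use IN), then AND the threshold

Corrected query:
SELECT id, major, gpa FROM students WHERE (major = 'Chemistry' OR major = 'CS') AND gpa > 2.7

Result:
id | major     | gpa 
---+-----------+-----
3  | Chemistry | 3.68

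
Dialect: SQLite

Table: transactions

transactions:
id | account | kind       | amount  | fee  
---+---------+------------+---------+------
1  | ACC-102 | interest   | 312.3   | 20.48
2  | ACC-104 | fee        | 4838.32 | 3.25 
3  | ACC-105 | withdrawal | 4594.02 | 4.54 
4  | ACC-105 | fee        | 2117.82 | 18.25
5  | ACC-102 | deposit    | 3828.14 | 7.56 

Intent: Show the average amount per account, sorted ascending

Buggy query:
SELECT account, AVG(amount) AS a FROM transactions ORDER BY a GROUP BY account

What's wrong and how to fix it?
Bug: GROUP BY must precede ORDER BY

Fix: Reorder: SELECT … FROM … GROUP BY … ORDER BY …

Corrected query:
SELECT account, AVG(amount) AS a FROM transactions GROUP BY account ORDER BY a

Result:
account | a      
--------+--------
ACC-102 | 2070.22
ACC-105 | 3355.92
ACC-104 | 4838.32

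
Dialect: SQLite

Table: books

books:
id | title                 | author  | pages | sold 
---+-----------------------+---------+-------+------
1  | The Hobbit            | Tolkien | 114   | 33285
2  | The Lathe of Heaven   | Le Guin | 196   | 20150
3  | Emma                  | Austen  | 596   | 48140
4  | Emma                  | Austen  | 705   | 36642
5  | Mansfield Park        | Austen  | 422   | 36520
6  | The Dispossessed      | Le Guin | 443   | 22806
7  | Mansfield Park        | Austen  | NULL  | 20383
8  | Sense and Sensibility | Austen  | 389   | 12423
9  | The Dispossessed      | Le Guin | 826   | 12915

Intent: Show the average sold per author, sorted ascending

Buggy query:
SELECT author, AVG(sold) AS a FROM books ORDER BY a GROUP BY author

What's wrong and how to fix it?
Bug: GROUP BY must precede ORDER BY

Fix: Reorder: SELECT … FROM … GROUP BY … ORDER BY …

Corrected query:
SELECT author, AVG(sold) AS a FROM books GROUP BY author ORDER BY a

Result:
author  | a           
--------+-------------
Le Guin | 18623.666667
Austen  | 30821.6     
Tolkien | 33285       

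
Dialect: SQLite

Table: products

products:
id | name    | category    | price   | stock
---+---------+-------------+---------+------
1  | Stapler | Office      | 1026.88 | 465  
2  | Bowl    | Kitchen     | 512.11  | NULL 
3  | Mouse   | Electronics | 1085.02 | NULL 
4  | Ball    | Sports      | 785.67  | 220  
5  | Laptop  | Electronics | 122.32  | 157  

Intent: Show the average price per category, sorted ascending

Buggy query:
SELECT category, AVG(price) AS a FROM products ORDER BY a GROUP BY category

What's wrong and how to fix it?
Bug: GROUP BY must precede ORDER BY

Fix: Move ORDER BY to the end, after GROUP BY

Corrected query:
SELECT category, AVG(price) AS a FROM products GROUP BY category ORDER BY a

Result:
category    | a      
------------+--------
Kitchen     | 512.11 
Electronics | 603.67 
Sports      | 785.67 
Office      | 1026.88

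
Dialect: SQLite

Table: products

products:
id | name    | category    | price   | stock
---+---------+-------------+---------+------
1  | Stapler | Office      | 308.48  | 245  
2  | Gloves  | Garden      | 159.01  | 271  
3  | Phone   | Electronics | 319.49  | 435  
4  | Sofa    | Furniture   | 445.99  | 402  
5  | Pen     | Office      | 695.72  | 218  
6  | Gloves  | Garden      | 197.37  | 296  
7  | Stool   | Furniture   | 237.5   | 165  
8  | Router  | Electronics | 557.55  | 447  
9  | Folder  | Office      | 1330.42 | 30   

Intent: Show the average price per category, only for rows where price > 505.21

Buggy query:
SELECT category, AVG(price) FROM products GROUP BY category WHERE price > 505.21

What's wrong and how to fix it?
Bug: Row-level WHERE must come before GROUP BY in the clause order

Fix: Place WHERE between FROM and GROUP BY

Corrected query:
SELECT category, AVG(price) FROM products WHERE price > 505.21 GROUP BY category

Result:
category    | AVG(price)
------------+-----------
Electronics | 557.55    
Office      | 1013.07   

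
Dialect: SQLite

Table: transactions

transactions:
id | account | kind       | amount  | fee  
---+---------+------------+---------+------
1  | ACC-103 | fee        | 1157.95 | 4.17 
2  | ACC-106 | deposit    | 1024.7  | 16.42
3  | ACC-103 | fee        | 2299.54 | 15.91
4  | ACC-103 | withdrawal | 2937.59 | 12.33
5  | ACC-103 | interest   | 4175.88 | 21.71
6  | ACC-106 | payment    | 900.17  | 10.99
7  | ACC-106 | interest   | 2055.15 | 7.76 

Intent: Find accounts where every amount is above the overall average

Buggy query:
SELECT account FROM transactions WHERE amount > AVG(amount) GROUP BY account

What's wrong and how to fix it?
Bug: AVG() is an aggregate; it can't sit directly in WHERE

Fix: Use a subquery for AVG and a HAVING MIN(...) filter so the condition holds for every row in the group

Corrected query:
SELECT account FROM transactions GROUP BY account HAVING MIN(amount) > (SELECT AVG(amount) FROM transactions)

Result:
(no rows)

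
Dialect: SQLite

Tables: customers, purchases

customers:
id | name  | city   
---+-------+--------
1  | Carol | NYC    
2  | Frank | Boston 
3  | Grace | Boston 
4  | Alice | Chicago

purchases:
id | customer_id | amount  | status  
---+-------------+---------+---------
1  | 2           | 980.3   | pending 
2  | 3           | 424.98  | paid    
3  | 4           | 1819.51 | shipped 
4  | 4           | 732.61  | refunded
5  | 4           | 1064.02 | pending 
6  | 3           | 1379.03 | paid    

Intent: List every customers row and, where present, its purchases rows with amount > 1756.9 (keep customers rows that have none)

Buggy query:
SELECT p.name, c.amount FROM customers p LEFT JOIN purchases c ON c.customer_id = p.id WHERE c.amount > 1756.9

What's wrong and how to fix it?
Bug: A WHERE condition on the right-hand table after LEFT JOIN drops unmatched parents

Fix: Put 'c.amount > 1756.9' in the JOIN's ON clause instead of WHERE

Corrected query:
SELECT p.name, c.amount FROM customers p LEFT JOIN purchases c ON c.customer_id = p.id AND c.amount > 1756.9

Result:
name  | amount 
------+--------
Carol | NULL   
Frank | NULL   
Grace | NULL   
Alice | 1819.51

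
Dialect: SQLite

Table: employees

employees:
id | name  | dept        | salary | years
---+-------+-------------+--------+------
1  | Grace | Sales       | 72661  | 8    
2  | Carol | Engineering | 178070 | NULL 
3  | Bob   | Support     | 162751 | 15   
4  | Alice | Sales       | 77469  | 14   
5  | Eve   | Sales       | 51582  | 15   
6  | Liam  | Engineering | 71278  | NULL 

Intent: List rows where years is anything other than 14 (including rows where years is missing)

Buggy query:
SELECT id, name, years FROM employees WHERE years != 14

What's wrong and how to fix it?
Bug: 'years != 14' is unknown when years is NULL, so NULL rows are silently excluded

Fix: Handle NULL separately with IS NULL alongside the inequality

Corrected query:
SELECT id, name, years FROM employees WHERE years != 14 OR years IS NULL

Result:
id | name  | years
---+-------+------
1  | Grace | 8    
2  | Carol | NULL 
3  | Bob   | 15   
5  | Eve   | 15   
6  | Liam  | NULL 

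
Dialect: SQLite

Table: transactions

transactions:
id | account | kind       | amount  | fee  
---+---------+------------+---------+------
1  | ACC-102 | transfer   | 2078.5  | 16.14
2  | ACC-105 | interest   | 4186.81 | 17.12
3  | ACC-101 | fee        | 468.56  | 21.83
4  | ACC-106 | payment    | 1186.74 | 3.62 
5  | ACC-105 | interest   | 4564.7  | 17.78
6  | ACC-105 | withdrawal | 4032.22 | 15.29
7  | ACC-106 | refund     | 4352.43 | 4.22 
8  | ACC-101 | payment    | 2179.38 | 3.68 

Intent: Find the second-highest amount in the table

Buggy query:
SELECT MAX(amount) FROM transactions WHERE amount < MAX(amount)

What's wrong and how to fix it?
Bug: MAX(amount) on the right of the comparison is an aggregate-in-WHERE error

Fix: Put the inner MAX in a scalar subquery

Corrected query:
SELECT MAX(amount) FROM transactions WHERE amount < (SELECT MAX(amount) FROM transactions)

Result:
MAX(amount)
-----------
4352.43    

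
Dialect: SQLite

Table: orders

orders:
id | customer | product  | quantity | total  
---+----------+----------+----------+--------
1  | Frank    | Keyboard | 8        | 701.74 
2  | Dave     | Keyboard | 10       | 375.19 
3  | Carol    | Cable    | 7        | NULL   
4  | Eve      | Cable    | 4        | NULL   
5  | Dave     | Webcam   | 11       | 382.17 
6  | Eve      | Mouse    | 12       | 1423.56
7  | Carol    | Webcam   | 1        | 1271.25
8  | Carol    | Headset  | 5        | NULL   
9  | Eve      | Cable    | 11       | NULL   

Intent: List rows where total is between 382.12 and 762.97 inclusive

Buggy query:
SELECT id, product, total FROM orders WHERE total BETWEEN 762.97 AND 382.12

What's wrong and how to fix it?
Bug: The bounds are reversed; BETWEEN a AND b requires a <= b to match anything

Fix: Write BETWEEN 382.12 AND 762.97

Corrected query:
SELECT id, product, total FROM orders WHERE total BETWEEN 382.12 AND 762.97

Result:
id | product  | total 
---+----------+-------
1  | Keyboard | 701.74
5  | Webcam   | 382.17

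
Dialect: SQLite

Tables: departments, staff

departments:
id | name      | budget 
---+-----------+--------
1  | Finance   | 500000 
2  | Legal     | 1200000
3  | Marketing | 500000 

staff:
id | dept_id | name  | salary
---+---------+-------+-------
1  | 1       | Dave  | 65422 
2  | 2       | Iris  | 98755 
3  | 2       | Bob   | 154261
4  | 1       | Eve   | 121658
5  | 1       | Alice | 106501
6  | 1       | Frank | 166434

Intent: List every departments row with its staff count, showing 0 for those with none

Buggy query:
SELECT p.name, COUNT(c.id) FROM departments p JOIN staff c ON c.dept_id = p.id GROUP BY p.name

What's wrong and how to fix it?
Bug: INNER JOIN drops departments rows that have no matching staff rows

Fix: Use LEFT JOIN so parents without children still appear (COUNT(c.id) gives 0)

Corrected query:
SELECT p.name, COUNT(c.id) FROM departments p LEFT JOIN staff c ON c.dept_id = p.id GROUP BY p.name

Result:
name      | COUNT(c.id)
----------+------------
Finance   | 4          
Legal     | 2          
Marketing | 0          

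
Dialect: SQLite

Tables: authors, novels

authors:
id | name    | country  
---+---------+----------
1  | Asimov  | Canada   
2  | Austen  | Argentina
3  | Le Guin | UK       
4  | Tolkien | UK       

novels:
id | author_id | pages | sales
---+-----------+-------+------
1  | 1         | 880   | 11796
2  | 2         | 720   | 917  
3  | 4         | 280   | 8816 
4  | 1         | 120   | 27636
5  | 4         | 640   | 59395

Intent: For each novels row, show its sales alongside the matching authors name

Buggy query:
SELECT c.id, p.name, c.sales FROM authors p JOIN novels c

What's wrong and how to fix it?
Bug: Missing join condition: each novels row is matched to all authors rows instead of just its own

Fix: Add ON c.author_id = p.id to the JOIN

Corrected query:
SELECT c.id, p.name, c.sales FROM authors p JOIN novels c ON c.author_id = p.id

Result:
id | name    | sales
---+---------+------
1  | Asimov  | 11796
2  | Austen  | 917  
3  | Tolkien | 8816 
4  | Asimov  | 27636
5  | Tolkien | 59395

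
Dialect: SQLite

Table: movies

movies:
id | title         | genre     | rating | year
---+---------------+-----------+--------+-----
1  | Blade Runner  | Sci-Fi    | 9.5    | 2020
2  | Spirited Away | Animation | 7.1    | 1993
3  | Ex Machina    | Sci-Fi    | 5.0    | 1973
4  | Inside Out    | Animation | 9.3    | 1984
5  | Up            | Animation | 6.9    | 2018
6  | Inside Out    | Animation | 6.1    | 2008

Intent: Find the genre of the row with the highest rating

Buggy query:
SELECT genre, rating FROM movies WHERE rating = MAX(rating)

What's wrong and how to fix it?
Bug: WHERE is evaluated per row; an aggregate over the whole table isn't defined there

Fix: Use a subquery: WHERE rating = (SELECT MAX(rating) FROM movies)

Corrected query:
SELECT genre, rating FROM movies WHERE rating = (SELECT MAX(rating) FROM movies)

Result:
genre  | rating
-------+-------
Sci-Fi | 9.5   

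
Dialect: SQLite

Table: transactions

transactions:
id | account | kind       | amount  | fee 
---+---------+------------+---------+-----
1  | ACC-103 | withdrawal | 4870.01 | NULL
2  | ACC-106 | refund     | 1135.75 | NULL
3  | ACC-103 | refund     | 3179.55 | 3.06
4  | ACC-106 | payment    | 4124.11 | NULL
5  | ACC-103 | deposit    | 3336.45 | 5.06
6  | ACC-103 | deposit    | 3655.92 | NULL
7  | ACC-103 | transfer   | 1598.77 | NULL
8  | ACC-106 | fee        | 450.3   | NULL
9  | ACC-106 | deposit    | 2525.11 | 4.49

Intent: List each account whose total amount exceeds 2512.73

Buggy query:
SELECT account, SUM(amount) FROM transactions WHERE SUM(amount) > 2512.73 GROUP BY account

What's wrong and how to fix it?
Bug: WHERE runs before GROUP BY, so aggregates aren't available there

Fix: Use HAVING (which filters groups after aggregation) instead of WHERE

Corrected query:
SELECT account, SUM(amount) FROM transactions GROUP BY account HAVING SUM(amount) > 2512.73

Result:
account | SUM(amount)
--------+------------
ACC-103 | 16640.7    
ACC-106 | 8235.27    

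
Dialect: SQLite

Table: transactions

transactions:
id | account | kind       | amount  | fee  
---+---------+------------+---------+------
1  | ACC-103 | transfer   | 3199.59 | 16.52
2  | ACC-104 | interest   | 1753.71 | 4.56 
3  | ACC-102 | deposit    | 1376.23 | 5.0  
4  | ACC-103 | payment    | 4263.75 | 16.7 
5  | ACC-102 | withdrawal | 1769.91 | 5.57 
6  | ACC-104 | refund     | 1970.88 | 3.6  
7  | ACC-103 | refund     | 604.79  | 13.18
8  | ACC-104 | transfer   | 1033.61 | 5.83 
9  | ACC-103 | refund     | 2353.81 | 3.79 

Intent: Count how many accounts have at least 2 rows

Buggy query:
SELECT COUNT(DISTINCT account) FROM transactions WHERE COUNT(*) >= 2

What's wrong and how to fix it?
Bug: WHERE filters individual rows, not groups, so a group-level COUNT is invalid there

Fix: Group first with HAVING COUNT(*) >= 2, then COUNT the resulting groups

Corrected query:
SELECT COUNT(*) FROM (SELECT account FROM transactions GROUP BY account HAVING COUNT(*) >= 2)

Result:
COUNT(*)
--------
3       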